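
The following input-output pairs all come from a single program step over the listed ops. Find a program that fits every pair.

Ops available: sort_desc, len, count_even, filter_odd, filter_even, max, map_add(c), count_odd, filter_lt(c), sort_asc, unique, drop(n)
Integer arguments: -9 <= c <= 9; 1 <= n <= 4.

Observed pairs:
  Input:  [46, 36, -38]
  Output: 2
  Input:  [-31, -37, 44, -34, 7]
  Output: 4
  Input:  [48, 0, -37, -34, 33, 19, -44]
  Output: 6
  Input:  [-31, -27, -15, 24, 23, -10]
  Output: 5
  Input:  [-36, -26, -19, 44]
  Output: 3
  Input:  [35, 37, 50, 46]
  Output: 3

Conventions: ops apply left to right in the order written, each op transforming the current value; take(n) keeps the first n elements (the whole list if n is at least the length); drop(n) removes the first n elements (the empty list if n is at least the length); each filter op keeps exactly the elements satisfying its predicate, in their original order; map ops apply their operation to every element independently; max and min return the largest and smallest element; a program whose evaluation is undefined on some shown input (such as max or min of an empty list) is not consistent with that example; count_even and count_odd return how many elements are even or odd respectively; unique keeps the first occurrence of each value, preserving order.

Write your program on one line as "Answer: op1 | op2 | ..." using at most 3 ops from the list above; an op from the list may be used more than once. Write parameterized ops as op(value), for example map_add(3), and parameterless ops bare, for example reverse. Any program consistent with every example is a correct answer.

drop(1) | len

Check, running the answer program on each example:
  [46, 36, -38] -> [36, -38] -> 2
  [-31, -37, 44, -34, 7] -> [-37, 44, -34, 7] -> 4
  [48, 0, -37, -34, 33, 19, -44] -> [0, -37, -34, 33, 19, -44] -> 6
  [-31, -27, -15, 24, 23, -10] -> [-27, -15, 24, 23, -10] -> 5
  [-36, -26, -19, 44] -> [-26, -19, 44] -> 3
  [35, 37, 50, 46] -> [37, 50, 46] -> 3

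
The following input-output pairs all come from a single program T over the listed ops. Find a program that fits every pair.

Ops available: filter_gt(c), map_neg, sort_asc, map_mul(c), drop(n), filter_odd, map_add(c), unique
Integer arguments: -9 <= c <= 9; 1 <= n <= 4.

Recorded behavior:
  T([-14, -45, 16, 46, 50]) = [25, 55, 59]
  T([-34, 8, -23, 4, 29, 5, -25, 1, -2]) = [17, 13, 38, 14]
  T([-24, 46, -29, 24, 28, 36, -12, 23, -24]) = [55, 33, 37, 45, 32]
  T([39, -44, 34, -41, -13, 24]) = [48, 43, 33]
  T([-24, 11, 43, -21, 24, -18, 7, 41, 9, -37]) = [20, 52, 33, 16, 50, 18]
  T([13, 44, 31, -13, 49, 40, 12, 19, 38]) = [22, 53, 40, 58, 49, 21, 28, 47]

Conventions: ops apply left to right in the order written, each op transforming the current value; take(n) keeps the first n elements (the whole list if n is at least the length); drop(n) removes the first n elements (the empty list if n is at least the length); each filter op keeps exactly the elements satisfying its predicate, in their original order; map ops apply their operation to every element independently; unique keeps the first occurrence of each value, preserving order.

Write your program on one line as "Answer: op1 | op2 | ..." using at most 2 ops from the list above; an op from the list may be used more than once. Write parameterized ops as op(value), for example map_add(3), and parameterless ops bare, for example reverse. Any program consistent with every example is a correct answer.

filter_gt(2) | map_add(9)

Check, running the answer program on each example:
  [-14, -45, 16, 46, 50] -> [16, 46, 50] -> [25, 55, 59]
  [-34, 8, -23, 4, 29, 5, -25, 1, -2] -> [8, 4, 29, 5] -> [17, 13, 38, 14]
  [-24, 46, -29, 24, 28, 36, -12, 23, -24] -> [46, 24, 28, 36, 23] -> [55, 33, 37, 45, 32]
  [39, -44, 34, -41, -13, 24] -> [39, 34, 24] -> [48, 43, 33]
  [-24, 11, 43, -21, 24, -18, 7, 41, 9, -37] -> [11, 43, 24, 7, 41, 9] -> [20, 52, 33, 16, 50, 18]
  [13, 44, 31, -13, 49, 40, 12, 19, 38] -> [13, 44, 31, 49, 40, 12, 19, 38] -> [22, 53, 40, 58, 49, 21, 28, 47]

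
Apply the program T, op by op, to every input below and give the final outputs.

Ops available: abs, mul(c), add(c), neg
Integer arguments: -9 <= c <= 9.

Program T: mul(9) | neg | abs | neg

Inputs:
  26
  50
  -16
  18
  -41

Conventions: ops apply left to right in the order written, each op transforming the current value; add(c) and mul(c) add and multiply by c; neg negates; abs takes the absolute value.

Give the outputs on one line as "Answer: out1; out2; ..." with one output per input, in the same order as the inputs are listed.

-234; -450; -144; -162; -369

Execution, op by op:
  26 -> 234 -> -234 -> 234 -> -234
  50 -> 450 -> -450 -> 450 -> -450
  -16 -> -144 -> 144 -> 144 -> -144
  18 -> 162 -> -162 -> 162 -> -162
  -41 -> -369 -> 369 -> 369 -> -369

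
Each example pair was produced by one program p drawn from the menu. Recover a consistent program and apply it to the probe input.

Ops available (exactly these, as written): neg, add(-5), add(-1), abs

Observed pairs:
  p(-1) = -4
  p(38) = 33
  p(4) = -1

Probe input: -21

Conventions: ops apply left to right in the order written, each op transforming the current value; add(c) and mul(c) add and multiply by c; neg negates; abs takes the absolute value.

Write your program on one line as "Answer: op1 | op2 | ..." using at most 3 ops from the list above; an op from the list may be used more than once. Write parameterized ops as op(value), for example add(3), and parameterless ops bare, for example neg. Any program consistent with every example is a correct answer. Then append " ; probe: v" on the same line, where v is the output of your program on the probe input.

abs | add(-5) ; probe: 16

Check, running the answer program on each example:
  -1 -> 1 -> -4
  38 -> 38 -> 33
  4 -> 4 -> -1
  probe: -21 -> 21 -> 16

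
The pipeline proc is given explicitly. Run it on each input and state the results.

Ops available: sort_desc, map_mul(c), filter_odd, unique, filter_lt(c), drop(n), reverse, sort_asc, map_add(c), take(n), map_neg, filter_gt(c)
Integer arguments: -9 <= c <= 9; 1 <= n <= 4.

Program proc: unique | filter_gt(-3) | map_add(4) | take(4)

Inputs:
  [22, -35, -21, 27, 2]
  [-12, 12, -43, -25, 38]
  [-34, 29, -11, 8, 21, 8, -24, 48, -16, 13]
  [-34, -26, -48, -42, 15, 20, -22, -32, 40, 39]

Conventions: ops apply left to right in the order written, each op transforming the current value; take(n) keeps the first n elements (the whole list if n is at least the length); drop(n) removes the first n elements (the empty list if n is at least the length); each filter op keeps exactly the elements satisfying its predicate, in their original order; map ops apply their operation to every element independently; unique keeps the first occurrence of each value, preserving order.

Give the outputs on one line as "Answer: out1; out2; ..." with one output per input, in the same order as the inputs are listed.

Execution, op by op:
  [22, -35, -21, 27, 2] -> [22, -35, -21, 27, 2] -> [22, 27, 2] -> [26, 31, 6] -> [26, 31, 6]
  [-12, 12, -43, -25, 38] -> [-12, 12, -43, -25, 38] -> [12, 38] -> [16, 42] -> [16, 42]
  [-34, 29, -11, 8, 21, 8, -24, 48, -16, 13] -> [-34, 29, -11, 8, 21, -24, 48, -16, 13] -> [29, 8, 21, 48, 13] -> [33, 12, 25, 52, 17] -> [33, 12, 25, 52]
  [-34, -26, -48, -42, 15, 20, -22, -32, 40, 39] -> [-34, -26, -48, -42, 15, 20, -22, -32, 40, 39] -> [15, 20, 40, 39] -> [19, 24, 44, 43] -> [19, 24, 44, 43]

[26, 31, 6]; [16, 42]; [33, 12, 25, 52]; [19, 24, 44, 43]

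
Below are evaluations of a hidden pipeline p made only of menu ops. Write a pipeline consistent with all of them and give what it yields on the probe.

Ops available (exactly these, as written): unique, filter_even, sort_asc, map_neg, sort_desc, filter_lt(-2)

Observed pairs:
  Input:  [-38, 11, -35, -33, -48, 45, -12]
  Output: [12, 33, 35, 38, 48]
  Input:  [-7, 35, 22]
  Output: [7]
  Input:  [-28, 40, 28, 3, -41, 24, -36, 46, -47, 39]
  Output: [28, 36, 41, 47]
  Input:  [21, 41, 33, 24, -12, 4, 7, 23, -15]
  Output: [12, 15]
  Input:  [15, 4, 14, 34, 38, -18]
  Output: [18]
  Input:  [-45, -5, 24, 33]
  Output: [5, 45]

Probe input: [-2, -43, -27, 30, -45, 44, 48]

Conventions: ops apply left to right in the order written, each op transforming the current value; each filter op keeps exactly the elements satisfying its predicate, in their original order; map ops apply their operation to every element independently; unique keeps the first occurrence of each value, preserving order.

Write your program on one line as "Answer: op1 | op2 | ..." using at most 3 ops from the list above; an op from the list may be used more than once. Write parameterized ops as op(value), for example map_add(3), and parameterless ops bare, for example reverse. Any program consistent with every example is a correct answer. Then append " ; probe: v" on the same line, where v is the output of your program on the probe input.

filter_lt(-2) | map_neg | sort_asc ; probe: [27, 43, 45]

Check, running the answer program on each example:
  [-38, 11, -35, -33, -48, 45, -12] -> [-38, -35, -33, -48, -12] -> [38, 35, 33, 48, 12] -> [12, 33, 35, 38, 48]
  [-7, 35, 22] -> [-7] -> [7] -> [7]
  [-28, 40, 28, 3, -41, 24, -36, 46, -47, 39] -> [-28, -41, -36, -47] -> [28, 41, 36, 47] -> [28, 36, 41, 47]
  [21, 41, 33, 24, -12, 4, 7, 23, -15] -> [-12, -15] -> [12, 15] -> [12, 15]
  [15, 4, 14, 34, 38, -18] -> [-18] -> [18] -> [18]
  [-45, -5, 24, 33] -> [-45, -5] -> [45, 5] -> [5, 45]
  probe: [-2, -43, -27, 30, -45, 44, 48] -> [-43, -27, -45] -> [43, 27, 45] -> [27, 43, 45]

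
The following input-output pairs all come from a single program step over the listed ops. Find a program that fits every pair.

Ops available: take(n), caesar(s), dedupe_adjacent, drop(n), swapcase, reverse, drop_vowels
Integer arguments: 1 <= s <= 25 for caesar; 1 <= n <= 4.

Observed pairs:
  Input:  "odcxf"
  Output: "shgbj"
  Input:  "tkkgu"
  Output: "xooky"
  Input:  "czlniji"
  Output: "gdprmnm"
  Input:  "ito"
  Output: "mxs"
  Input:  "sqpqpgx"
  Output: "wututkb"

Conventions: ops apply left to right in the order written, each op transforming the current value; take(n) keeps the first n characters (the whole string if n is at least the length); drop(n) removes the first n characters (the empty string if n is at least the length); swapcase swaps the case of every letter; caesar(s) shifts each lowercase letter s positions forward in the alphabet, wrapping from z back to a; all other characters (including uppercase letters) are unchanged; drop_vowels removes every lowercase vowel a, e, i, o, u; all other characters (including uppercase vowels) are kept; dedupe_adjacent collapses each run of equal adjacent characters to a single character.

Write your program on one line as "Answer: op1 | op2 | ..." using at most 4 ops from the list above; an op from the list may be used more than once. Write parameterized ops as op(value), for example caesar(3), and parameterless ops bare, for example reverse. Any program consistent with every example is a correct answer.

reverse | caesar(4) | reverse

Check, running the answer program on each example:
  "odcxf" -> "fxcdo" -> "jbghs" -> "shgbj"
  "tkkgu" -> "ugkkt" -> "ykoox" -> "xooky"
  "czlniji" -> "ijinlzc" -> "mnmrpdg" -> "gdprmnm"
  "ito" -> "oti" -> "sxm" -> "mxs"
  "sqpqpgx" -> "xgpqpqs" -> "bktutuw" -> "wututkb"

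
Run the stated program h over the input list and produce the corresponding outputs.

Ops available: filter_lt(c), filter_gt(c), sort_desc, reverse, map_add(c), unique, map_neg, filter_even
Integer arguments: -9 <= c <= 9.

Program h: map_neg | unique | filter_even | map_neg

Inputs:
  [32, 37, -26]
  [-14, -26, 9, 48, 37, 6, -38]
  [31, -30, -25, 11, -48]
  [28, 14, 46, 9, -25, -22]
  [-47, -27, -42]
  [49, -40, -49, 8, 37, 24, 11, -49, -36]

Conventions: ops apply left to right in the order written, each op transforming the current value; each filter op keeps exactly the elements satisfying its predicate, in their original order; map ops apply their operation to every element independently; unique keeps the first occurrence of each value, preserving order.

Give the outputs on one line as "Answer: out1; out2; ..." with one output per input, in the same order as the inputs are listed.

Execution, op by op:
  [32, 37, -26] -> [-32, -37, 26] -> [-32, -37, 26] -> [-32, 26] -> [32, -26]
  [-14, -26, 9, 48, 37, 6, -38] -> [14, 26, -9, -48, -37, -6, 38] -> [14, 26, -9, -48, -37, -6, 38] -> [14, 26, -48, -6, 38] -> [-14, -26, 48, 6, -38]
  [31, -30, -25, 11, -48] -> [-31, 30, 25, -11, 48] -> [-31, 30, 25, -11, 48] -> [30, 48] -> [-30, -48]
  [28, 14, 46, 9, -25, -22] -> [-28, -14, -46, -9, 25, 22] -> [-28, -14, -46, -9, 25, 22] -> [-28, -14, -46, 22] -> [28, 14, 46, -22]
  [-47, -27, -42] -> [47, 27, 42] -> [47, 27, 42] -> [42] -> [-42]
  [49, -40, -49, 8, 37, 24, 11, -49, -36] -> [-49, 40, 49, -8, -37, -24, -11, 49, 36] -> [-49, 40, 49, -8, -37, -24, -11, 36] -> [40, -8, -24, 36] -> [-40, 8, 24, -36]

[32, -26]; [-14, -26, 48, 6, -38]; [-30, -48]; [28, 14, 46, -22]; [-42]; [-40, 8, 24, -36]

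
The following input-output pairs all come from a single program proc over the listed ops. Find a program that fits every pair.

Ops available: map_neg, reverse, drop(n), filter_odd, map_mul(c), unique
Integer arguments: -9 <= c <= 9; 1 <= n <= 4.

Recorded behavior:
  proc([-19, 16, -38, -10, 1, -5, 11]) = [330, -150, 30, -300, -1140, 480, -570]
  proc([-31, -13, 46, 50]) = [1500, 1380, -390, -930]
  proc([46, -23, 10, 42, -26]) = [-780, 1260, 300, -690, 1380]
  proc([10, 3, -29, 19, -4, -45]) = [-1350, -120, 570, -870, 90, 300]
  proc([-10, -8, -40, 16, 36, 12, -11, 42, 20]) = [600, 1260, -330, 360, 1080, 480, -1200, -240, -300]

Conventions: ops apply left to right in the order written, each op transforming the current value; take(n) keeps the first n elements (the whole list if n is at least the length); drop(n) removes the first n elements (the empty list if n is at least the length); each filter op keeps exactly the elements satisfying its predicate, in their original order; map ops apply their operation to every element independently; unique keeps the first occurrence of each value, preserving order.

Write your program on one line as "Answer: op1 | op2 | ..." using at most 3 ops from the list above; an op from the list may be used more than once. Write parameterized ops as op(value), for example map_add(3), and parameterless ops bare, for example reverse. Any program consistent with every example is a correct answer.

map_mul(6) | map_mul(5) | reverse

Check, running the answer program on each example:
  [-19, 16, -38, -10, 1, -5, 11] -> [-114, 96, -228, -60, 6, -30, 66] -> [-570, 480, -1140, -300, 30, -150, 330] -> [330, -150, 30, -300, -1140, 480, -570]
  [-31, -13, 46, 50] -> [-186, -78, 276, 300] -> [-930, -390, 1380, 1500] -> [1500, 1380, -390, -930]
  [46, -23, 10, 42, -26] -> [276, -138, 60, 252, -156] -> [1380, -690, 300, 1260, -780] -> [-780, 1260, 300, -690, 1380]
  [10, 3, -29, 19, -4, -45] -> [60, 18, -174, 114, -24, -270] -> [300, 90, -870, 570, -120, -1350] -> [-1350, -120, 570, -870, 90, 300]
  [-10, -8, -40, 16, 36, 12, -11, 42, 20] -> [-60, -48, -240, 96, 216, 72, -66, 252, 120] -> [-300, -240, -1200, 480, 1080, 360, -330, 1260, 600] -> [600, 1260, -330, 360, 1080, 480, -1200, -240, -300]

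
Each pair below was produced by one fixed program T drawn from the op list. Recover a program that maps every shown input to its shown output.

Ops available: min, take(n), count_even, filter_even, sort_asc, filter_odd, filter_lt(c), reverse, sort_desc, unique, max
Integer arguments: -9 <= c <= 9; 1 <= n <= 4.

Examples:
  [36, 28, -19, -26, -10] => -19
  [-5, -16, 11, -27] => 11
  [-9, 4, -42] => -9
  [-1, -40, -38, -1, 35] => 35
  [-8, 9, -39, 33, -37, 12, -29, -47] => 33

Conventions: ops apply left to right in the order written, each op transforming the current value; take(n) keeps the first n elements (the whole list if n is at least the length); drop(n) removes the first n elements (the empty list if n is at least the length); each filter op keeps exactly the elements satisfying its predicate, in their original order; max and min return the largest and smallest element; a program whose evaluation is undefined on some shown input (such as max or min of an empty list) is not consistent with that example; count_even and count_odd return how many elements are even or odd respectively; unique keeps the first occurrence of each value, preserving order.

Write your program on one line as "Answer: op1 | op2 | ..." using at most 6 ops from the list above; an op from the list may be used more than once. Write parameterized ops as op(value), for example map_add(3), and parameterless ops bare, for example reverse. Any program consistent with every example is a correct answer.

filter_odd | reverse | sort_asc | reverse | max

Check, running the answer program on each example:
  [36, 28, -19, -26, -10] -> [-19] -> [-19] -> [-19] -> [-19] -> -19
  [-5, -16, 11, -27] -> [-5, 11, -27] -> [-27, 11, -5] -> [-27, -5, 11] -> [11, -5, -27] -> 11
  [-9, 4, -42] -> [-9] -> [-9] -> [-9] -> [-9] -> -9
  [-1, -40, -38, -1, 35] -> [-1, -1, 35] -> [35, -1, -1] -> [-1, -1, 35] -> [35, -1, -1] -> 35
  [-8, 9, -39, 33, -37, 12, -29, -47] -> [9, -39, 33, -37, -29, -47] -> [-47, -29, -37, 33, -39, 9] -> [-47, -39, -37, -29, 9, 33] -> [33, 9, -29, -37, -39, -47] -> 33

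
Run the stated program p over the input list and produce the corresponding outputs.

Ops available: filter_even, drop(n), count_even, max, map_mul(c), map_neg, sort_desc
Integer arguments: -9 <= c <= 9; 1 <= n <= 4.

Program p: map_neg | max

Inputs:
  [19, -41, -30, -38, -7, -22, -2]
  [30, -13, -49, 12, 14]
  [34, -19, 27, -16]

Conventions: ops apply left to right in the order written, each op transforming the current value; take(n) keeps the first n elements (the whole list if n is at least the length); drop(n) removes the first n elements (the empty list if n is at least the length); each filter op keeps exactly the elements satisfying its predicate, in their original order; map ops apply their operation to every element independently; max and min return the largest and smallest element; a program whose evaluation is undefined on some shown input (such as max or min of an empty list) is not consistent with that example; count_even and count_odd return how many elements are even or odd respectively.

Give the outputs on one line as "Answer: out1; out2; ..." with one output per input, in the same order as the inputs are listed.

41; 49; 19

Execution, op by op:
  [19, -41, -30, -38, -7, -22, -2] -> [-19, 41, 30, 38, 7, 22, 2] -> 41
  [30, -13, -49, 12, 14] -> [-30, 13, 49, -12, -14] -> 49
  [34, -19, 27, -16] -> [-34, 19, -27, 16] -> 19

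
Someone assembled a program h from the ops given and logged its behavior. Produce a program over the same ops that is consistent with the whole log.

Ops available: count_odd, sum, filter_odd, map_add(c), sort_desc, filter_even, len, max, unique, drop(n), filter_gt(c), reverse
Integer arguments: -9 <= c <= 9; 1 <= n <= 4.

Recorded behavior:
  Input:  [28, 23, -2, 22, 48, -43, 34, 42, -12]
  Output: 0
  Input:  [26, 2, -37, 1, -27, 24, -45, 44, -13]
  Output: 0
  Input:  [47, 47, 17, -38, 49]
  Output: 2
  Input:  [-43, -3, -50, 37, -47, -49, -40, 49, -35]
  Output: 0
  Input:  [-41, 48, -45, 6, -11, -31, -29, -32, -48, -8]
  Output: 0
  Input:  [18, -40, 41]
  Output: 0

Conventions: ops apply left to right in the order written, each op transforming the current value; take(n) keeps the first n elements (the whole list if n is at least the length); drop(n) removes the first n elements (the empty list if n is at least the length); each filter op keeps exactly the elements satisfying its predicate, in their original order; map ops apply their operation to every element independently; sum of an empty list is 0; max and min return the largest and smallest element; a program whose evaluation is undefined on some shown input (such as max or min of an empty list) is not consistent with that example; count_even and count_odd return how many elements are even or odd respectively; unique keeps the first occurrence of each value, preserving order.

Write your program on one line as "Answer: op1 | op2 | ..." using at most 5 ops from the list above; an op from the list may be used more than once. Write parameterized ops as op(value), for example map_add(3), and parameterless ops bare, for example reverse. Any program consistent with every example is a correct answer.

filter_gt(1) | drop(2) | map_add(-2) | count_odd

Check, running the answer program on each example:
  [28, 23, -2, 22, 48, -43, 34, 42, -12] -> [28, 23, 22, 48, 34, 42] -> [22, 48, 34, 42] -> [20, 46, 32, 40] -> 0
  [26, 2, -37, 1, -27, 24, -45, 44, -13] -> [26, 2, 24, 44] -> [24, 44] -> [22, 42] -> 0
  [47, 47, 17, -38, 49] -> [47, 47, 17, 49] -> [17, 49] -> [15, 47] -> 2
  [-43, -3, -50, 37, -47, -49, -40, 49, -35] -> [37, 49] -> [] -> [] -> 0
  [-41, 48, -45, 6, -11, -31, -29, -32, -48, -8] -> [48, 6] -> [] -> [] -> 0
  [18, -40, 41] -> [18, 41] -> [] -> [] -> 0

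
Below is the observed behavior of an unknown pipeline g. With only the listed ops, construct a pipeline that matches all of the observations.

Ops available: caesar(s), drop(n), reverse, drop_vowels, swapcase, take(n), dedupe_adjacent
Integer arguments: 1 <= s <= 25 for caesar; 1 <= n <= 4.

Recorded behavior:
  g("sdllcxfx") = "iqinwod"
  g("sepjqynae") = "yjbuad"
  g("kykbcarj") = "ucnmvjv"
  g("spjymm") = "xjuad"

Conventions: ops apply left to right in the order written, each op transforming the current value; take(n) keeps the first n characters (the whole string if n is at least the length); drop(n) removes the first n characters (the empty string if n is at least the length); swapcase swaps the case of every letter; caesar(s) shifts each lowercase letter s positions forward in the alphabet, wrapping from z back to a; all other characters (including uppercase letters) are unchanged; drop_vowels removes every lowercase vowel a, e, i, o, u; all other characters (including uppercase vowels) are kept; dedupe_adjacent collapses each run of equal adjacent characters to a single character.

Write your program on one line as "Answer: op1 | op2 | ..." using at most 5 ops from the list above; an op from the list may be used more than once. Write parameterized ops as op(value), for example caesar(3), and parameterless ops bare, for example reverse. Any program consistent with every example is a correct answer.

drop_vowels | dedupe_adjacent | caesar(11) | reverse

Check, running the answer program on each example:
  "sdllcxfx" -> "sdllcxfx" -> "sdlcxfx" -> "downiqi" -> "iqinwod"
  "sepjqynae" -> "spjqyn" -> "spjqyn" -> "daubjy" -> "yjbuad"
  "kykbcarj" -> "kykbcrj" -> "kykbcrj" -> "vjvmncu" -> "ucnmvjv"
  "spjymm" -> "spjymm" -> "spjym" -> "daujx" -> "xjuad"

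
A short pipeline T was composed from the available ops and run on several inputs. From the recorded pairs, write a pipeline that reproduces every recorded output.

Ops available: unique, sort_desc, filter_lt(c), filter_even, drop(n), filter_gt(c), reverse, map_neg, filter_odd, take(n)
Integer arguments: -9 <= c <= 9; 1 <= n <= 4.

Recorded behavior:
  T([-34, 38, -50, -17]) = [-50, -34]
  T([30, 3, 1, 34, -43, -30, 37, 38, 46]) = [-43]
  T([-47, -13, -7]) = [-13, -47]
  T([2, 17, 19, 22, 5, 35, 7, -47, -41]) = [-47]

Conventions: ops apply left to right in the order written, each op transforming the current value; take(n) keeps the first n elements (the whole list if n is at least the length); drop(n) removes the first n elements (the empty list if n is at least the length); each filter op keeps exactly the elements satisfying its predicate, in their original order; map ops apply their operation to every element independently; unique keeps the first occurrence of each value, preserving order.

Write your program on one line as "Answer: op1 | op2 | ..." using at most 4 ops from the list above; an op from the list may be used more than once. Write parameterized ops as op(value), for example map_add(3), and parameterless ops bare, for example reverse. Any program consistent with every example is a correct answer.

reverse | filter_lt(-4) | drop(1)

Check, running the answer program on each example:
  [-34, 38, -50, -17] -> [-17, -50, 38, -34] -> [-17, -50, -34] -> [-50, -34]
  [30, 3, 1, 34, -43, -30, 37, 38, 46] -> [46, 38, 37, -30, -43, 34, 1, 3, 30] -> [-30, -43] -> [-43]
  [-47, -13, -7] -> [-7, -13, -47] -> [-7, -13, -47] -> [-13, -47]
  [2, 17, 19, 22, 5, 35, 7, -47, -41] -> [-41, -47, 7, 35, 5, 22, 19, 17, 2] -> [-41, -47] -> [-47]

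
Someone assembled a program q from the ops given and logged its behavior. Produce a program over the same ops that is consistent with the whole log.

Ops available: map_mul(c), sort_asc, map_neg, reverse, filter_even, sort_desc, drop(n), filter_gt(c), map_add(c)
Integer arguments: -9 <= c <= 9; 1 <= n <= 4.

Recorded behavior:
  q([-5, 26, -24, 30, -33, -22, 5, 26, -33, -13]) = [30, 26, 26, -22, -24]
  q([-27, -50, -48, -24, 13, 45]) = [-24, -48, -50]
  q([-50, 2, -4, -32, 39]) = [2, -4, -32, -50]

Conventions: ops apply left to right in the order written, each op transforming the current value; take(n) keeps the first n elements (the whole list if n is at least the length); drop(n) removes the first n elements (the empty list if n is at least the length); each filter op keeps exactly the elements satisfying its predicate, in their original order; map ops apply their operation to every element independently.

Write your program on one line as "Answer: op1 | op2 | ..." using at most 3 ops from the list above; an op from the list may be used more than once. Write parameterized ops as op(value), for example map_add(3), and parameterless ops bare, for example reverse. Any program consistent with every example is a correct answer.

filter_even | sort_desc

Check, running the answer program on each example:
  [-5, 26, -24, 30, -33, -22, 5, 26, -33, -13] -> [26, -24, 30, -22, 26] -> [30, 26, 26, -22, -24]
  [-27, -50, -48, -24, 13, 45] -> [-50, -48, -24] -> [-24, -48, -50]
  [-50, 2, -4, -32, 39] -> [-50, 2, -4, -32] -> [2, -4, -32, -50]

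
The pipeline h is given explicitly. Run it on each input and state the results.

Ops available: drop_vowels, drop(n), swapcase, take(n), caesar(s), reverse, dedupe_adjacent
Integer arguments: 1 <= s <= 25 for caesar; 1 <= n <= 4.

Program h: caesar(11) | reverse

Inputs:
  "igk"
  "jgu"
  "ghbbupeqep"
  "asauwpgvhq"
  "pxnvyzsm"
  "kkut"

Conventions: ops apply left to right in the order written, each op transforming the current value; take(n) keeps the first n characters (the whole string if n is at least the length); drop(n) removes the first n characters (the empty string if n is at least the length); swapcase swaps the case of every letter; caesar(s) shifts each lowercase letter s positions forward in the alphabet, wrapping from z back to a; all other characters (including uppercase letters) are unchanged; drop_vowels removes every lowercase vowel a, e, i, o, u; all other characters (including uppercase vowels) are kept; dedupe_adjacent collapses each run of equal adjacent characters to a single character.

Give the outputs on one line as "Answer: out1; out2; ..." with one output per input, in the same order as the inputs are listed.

Execution, op by op:
  "igk" -> "trv" -> "vrt"
  "jgu" -> "urf" -> "fru"
  "ghbbupeqep" -> "rsmmfapbpa" -> "apbpafmmsr"
  "asauwpgvhq" -> "ldlfhargsb" -> "bsgrahfldl"
  "pxnvyzsm" -> "aiygjkdx" -> "xdkjgyia"
  "kkut" -> "vvfe" -> "efvv"

"vrt"; "fru"; "apbpafmmsr"; "bsgrahfldl"; "xdkjgyia"; "efvv"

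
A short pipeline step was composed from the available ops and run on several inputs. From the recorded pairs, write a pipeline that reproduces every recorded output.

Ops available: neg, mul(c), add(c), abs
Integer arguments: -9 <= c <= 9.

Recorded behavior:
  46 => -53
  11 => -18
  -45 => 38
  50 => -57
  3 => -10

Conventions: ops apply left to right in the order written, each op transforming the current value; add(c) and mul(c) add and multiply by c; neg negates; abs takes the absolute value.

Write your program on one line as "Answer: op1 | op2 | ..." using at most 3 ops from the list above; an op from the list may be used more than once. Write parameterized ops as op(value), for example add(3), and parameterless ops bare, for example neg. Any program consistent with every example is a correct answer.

neg | add(-7)

Check, running the answer program on each example:
  46 -> -46 -> -53
  11 -> -11 -> -18
  -45 -> 45 -> 38
  50 -> -50 -> -57
  3 -> -3 -> -10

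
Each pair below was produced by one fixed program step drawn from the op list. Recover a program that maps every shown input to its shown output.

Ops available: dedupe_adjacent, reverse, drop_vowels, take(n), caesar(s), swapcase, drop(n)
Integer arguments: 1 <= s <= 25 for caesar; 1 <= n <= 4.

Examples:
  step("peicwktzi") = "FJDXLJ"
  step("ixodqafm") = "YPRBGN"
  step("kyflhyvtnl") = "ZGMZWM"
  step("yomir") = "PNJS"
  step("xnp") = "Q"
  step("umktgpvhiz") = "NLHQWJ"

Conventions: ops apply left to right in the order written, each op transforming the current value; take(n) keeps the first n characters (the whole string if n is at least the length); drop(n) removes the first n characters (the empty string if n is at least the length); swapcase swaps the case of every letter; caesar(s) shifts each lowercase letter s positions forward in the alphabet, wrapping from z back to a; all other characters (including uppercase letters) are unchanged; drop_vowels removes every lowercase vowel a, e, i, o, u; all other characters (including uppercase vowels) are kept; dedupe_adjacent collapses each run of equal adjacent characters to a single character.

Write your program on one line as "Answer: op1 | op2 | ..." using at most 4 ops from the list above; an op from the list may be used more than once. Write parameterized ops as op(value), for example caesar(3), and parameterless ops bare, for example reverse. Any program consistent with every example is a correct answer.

caesar(1) | drop_vowels | drop(1) | swapcase

Check, running the answer program on each example:
  "peicwktzi" -> "qfjdxluaj" -> "qfjdxlj" -> "fjdxlj" -> "FJDXLJ"
  "ixodqafm" -> "jyperbgn" -> "jyprbgn" -> "yprbgn" -> "YPRBGN"
  "kyflhyvtnl" -> "lzgmizwuom" -> "lzgmzwm" -> "zgmzwm" -> "ZGMZWM"
  "yomir" -> "zpnjs" -> "zpnjs" -> "pnjs" -> "PNJS"
  "xnp" -> "yoq" -> "yq" -> "q" -> "Q"
  "umktgpvhiz" -> "vnluhqwija" -> "vnlhqwj" -> "nlhqwj" -> "NLHQWJ"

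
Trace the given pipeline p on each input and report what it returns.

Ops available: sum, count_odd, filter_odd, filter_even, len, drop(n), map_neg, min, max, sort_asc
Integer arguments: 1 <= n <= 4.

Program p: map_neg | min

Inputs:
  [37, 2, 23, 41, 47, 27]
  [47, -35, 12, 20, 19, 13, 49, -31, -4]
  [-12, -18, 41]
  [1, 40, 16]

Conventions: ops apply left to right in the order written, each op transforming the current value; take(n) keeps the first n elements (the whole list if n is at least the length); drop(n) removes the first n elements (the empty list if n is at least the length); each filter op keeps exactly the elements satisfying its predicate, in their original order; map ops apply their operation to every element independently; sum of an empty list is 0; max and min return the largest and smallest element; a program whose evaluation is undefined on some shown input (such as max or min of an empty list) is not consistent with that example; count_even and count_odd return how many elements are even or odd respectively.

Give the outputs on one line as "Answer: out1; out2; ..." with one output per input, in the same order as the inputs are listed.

Execution, op by op:
  [37, 2, 23, 41, 47, 27] -> [-37, -2, -23, -41, -47, -27] -> -47
  [47, -35, 12, 20, 19, 13, 49, -31, -4] -> [-47, 35, -12, -20, -19, -13, -49, 31, 4] -> -49
  [-12, -18, 41] -> [12, 18, -41] -> -41
  [1, 40, 16] -> [-1, -40, -16] -> -40

-47; -49; -41; -40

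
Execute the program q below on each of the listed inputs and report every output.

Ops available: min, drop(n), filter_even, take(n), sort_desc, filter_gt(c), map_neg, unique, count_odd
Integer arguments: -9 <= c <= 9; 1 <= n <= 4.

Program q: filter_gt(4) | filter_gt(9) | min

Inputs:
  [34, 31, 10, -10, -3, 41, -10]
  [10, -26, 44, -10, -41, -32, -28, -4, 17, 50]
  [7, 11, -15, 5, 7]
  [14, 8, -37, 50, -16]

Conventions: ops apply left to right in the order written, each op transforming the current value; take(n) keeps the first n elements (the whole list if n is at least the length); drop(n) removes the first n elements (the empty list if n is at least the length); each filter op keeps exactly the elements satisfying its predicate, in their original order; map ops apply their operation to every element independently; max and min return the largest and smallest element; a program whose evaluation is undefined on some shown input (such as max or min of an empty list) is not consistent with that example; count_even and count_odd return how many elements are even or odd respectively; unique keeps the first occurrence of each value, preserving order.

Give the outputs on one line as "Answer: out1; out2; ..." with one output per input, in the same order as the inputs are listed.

Execution, op by op:
  [34, 31, 10, -10, -3, 41, -10] -> [34, 31, 10, 41] -> [34, 31, 10, 41] -> 10
  [10, -26, 44, -10, -41, -32, -28, -4, 17, 50] -> [10, 44, 17, 50] -> [10, 44, 17, 50] -> 10
  [7, 11, -15, 5, 7] -> [7, 11, 5, 7] -> [11] -> 11
  [14, 8, -37, 50, -16] -> [14, 8, 50] -> [14, 50] -> 14

10; 10; 11; 14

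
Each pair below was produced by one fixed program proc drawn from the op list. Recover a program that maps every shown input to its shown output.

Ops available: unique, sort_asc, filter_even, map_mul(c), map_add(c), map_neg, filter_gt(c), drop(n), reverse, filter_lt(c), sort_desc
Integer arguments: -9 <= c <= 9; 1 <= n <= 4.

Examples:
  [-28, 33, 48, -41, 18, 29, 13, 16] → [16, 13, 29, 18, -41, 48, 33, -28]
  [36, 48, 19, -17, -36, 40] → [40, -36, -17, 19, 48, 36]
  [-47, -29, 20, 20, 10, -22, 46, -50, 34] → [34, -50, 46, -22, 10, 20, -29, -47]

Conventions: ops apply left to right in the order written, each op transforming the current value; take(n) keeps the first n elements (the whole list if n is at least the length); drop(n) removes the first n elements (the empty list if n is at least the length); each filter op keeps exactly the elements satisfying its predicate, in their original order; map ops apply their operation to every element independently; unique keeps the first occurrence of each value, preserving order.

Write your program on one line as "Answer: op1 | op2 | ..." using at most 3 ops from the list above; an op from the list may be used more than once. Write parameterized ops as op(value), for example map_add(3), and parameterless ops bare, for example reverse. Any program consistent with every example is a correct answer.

reverse | unique

Check, running the answer program on each example:
  [-28, 33, 48, -41, 18, 29, 13, 16] -> [16, 13, 29, 18, -41, 48, 33, -28] -> [16, 13, 29, 18, -41, 48, 33, -28]
  [36, 48, 19, -17, -36, 40] -> [40, -36, -17, 19, 48, 36] -> [40, -36, -17, 19, 48, 36]
  [-47, -29, 20, 20, 10, -22, 46, -50, 34] -> [34, -50, 46, -22, 10, 20, 20, -29, -47] -> [34, -50, 46, -22, 10, 20, -29, -47]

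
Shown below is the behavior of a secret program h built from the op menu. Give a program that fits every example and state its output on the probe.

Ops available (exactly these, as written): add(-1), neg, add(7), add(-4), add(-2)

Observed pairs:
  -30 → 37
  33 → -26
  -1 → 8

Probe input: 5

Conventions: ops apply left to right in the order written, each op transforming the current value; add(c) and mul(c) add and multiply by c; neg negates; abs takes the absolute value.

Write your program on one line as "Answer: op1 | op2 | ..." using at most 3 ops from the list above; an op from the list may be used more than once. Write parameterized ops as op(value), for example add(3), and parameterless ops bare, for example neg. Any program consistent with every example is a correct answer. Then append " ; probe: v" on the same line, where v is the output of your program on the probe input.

neg | add(7) ; probe: 2

Check, running the answer program on each example:
  -30 -> 30 -> 37
  33 -> -33 -> -26
  -1 -> 1 -> 8
  probe: 5 -> -5 -> 2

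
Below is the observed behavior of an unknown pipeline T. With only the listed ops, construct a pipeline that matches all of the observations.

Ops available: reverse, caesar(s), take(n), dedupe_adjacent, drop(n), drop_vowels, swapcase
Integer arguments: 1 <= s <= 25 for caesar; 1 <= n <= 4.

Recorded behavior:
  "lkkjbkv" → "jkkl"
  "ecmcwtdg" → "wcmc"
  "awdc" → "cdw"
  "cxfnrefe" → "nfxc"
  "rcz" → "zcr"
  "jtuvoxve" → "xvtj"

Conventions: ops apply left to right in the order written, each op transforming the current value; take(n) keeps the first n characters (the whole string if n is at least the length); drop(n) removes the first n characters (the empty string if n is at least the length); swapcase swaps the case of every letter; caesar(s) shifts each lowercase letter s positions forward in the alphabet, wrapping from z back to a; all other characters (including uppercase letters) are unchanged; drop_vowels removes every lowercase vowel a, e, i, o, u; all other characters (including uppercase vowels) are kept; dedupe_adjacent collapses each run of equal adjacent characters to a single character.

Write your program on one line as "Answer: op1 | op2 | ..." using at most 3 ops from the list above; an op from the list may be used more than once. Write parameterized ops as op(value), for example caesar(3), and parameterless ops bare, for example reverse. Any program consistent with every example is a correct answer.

drop_vowels | take(4) | reverse

Check, running the answer program on each example:
  "lkkjbkv" -> "lkkjbkv" -> "lkkj" -> "jkkl"
  "ecmcwtdg" -> "cmcwtdg" -> "cmcw" -> "wcmc"
  "awdc" -> "wdc" -> "wdc" -> "cdw"
  "cxfnrefe" -> "cxfnrf" -> "cxfn" -> "nfxc"
  "rcz" -> "rcz" -> "rcz" -> "zcr"
  "jtuvoxve" -> "jtvxv" -> "jtvx" -> "xvtj"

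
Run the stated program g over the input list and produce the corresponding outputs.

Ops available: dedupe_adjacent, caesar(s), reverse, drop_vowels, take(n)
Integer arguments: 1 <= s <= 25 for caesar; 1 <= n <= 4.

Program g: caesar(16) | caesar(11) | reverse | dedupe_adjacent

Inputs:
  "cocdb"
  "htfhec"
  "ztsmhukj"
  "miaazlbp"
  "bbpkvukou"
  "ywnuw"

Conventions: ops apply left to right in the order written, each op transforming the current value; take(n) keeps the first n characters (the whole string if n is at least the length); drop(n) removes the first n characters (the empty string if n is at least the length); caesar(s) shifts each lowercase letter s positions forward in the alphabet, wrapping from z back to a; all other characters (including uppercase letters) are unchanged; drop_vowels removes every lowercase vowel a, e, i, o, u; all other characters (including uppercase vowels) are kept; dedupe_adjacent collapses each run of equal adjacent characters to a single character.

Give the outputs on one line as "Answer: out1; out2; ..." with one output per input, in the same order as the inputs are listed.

Execution, op by op:
  "cocdb" -> "sestr" -> "dpdec" -> "cedpd" -> "cedpd"
  "htfhec" -> "xjvxus" -> "iugifd" -> "dfigui" -> "dfigui"
  "ztsmhukj" -> "pjicxkaz" -> "autnivlk" -> "klvintua" -> "klvintua"
  "miaazlbp" -> "cyqqpbrf" -> "njbbamcq" -> "qcmabbjn" -> "qcmabjn"
  "bbpkvukou" -> "rrfalkaek" -> "ccqlwvlpv" -> "vplvwlqcc" -> "vplvwlqc"
  "ywnuw" -> "omdkm" -> "zxovx" -> "xvoxz" -> "xvoxz"

"cedpd"; "dfigui"; "klvintua"; "qcmabjn"; "vplvwlqc"; "xvoxz"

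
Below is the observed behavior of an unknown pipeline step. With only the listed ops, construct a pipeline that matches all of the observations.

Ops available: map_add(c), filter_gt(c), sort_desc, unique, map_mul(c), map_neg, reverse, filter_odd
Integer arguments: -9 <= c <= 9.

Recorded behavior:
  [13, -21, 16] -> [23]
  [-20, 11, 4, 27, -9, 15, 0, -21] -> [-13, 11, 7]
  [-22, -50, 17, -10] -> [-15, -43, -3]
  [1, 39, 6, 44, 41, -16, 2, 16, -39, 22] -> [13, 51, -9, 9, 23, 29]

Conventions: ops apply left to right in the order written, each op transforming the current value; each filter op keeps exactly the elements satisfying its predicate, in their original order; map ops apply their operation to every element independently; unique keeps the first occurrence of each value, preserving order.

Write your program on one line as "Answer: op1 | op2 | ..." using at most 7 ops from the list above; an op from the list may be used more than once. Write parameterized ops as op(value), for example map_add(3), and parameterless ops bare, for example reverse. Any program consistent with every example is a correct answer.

reverse | map_neg | map_add(-7) | map_neg | filter_odd | reverse

Check, running the answer program on each example:
  [13, -21, 16] -> [16, -21, 13] -> [-16, 21, -13] -> [-23, 14, -20] -> [23, -14, 20] -> [23] -> [23]
  [-20, 11, 4, 27, -9, 15, 0, -21] -> [-21, 0, 15, -9, 27, 4, 11, -20] -> [21, 0, -15, 9, -27, -4, -11, 20] -> [14, -7, -22, 2, -34, -11, -18, 13] -> [-14, 7, 22, -2, 34, 11, 18, -13] -> [7, 11, -13] -> [-13, 11, 7]
  [-22, -50, 17, -10] -> [-10, 17, -50, -22] -> [10, -17, 50, 22] -> [3, -24, 43, 15] -> [-3, 24, -43, -15] -> [-3, -43, -15] -> [-15, -43, -3]
  [1, 39, 6, 44, 41, -16, 2, 16, -39, 22] -> [22, -39, 16, 2, -16, 41, 44, 6, 39, 1] -> [-22, 39, -16, -2, 16, -41, -44, -6, -39, -1] -> [-29, 32, -23, -9, 9, -48, -51, -13, -46, -8] -> [29, -32, 23, 9, -9, 48, 51, 13, 46, 8] -> [29, 23, 9, -9, 51, 13] -> [13, 51, -9, 9, 23, 29]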